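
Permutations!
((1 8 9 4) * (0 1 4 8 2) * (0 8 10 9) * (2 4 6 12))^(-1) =(0 8 2 12 6 4 1)(9 10)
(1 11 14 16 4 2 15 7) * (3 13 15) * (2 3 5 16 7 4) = (1 11 14 7)(2 5 16)(3 13 15 4) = [0, 11, 5, 13, 3, 16, 6, 1, 8, 9, 10, 14, 12, 15, 7, 4, 2]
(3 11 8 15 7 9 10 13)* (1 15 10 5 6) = (1 15 7 9 5 6)(3 11 8 10 13) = [0, 15, 2, 11, 4, 6, 1, 9, 10, 5, 13, 8, 12, 3, 14, 7]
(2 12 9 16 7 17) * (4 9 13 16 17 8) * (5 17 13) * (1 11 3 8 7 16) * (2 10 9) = (1 11 3 8 4 2 12 5 17 10 9 13) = [0, 11, 12, 8, 2, 17, 6, 7, 4, 13, 9, 3, 5, 1, 14, 15, 16, 10]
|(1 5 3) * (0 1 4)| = 5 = |(0 1 5 3 4)|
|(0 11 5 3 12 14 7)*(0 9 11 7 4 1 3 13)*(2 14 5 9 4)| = 8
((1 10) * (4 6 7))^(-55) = (1 10)(4 7 6)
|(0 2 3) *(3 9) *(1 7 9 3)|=|(0 2 3)(1 7 9)|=3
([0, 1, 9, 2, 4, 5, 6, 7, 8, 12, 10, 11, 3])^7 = [0, 1, 3, 12, 4, 5, 6, 7, 8, 2, 10, 11, 9]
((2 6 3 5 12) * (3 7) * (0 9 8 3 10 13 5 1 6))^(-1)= (0 2 12 5 13 10 7 6 1 3 8 9)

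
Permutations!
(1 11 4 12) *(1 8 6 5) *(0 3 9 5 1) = [3, 11, 2, 9, 12, 0, 1, 7, 6, 5, 10, 4, 8] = (0 3 9 5)(1 11 4 12 8 6)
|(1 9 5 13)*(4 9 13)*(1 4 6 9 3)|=|(1 13 4 3)(5 6 9)|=12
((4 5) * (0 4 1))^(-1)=(0 1 5 4)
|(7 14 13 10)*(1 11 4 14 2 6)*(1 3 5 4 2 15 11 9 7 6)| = 42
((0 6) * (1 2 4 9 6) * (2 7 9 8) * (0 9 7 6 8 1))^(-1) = ((1 6 9 8 2 4))^(-1) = (1 4 2 8 9 6)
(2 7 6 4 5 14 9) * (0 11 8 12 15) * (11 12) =(0 12 15)(2 7 6 4 5 14 9)(8 11) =[12, 1, 7, 3, 5, 14, 4, 6, 11, 2, 10, 8, 15, 13, 9, 0]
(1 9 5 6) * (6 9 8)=(1 8 6)(5 9)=[0, 8, 2, 3, 4, 9, 1, 7, 6, 5]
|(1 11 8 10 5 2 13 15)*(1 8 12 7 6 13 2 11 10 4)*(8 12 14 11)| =|(1 10 5 8 4)(6 13 15 12 7)(11 14)| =10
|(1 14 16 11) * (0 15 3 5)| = 4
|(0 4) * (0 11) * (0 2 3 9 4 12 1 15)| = 20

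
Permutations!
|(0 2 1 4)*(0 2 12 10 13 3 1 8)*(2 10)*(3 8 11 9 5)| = |(0 12 2 11 9 5 3 1 4 10 13 8)| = 12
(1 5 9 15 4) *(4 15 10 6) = (15)(1 5 9 10 6 4) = [0, 5, 2, 3, 1, 9, 4, 7, 8, 10, 6, 11, 12, 13, 14, 15]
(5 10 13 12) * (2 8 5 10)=(2 8 5)(10 13 12)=[0, 1, 8, 3, 4, 2, 6, 7, 5, 9, 13, 11, 10, 12]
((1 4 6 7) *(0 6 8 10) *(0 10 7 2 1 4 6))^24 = (10)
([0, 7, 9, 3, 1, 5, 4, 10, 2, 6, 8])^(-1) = [0, 4, 8, 3, 6, 5, 9, 1, 10, 2, 7]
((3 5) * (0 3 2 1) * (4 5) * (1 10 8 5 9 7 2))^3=((0 3 4 9 7 2 10 8 5 1))^3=(0 9 10 1 4 2 5 3 7 8)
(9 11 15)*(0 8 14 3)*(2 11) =[8, 1, 11, 0, 4, 5, 6, 7, 14, 2, 10, 15, 12, 13, 3, 9] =(0 8 14 3)(2 11 15 9)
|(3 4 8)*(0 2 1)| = 3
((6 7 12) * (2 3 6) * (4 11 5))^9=((2 3 6 7 12)(4 11 5))^9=(2 12 7 6 3)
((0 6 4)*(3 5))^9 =((0 6 4)(3 5))^9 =(6)(3 5)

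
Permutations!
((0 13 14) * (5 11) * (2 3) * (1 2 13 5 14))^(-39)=((0 5 11 14)(1 2 3 13))^(-39)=(0 5 11 14)(1 2 3 13)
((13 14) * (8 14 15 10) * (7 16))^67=((7 16)(8 14 13 15 10))^67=(7 16)(8 13 10 14 15)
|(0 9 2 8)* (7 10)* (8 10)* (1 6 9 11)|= 9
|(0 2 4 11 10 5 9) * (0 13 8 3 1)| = 11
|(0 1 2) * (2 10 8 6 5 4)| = 8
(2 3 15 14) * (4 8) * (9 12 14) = (2 3 15 9 12 14)(4 8) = [0, 1, 3, 15, 8, 5, 6, 7, 4, 12, 10, 11, 14, 13, 2, 9]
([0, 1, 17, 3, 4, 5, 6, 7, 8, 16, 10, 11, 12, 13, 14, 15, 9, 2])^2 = (17)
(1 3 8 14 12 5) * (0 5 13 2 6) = [5, 3, 6, 8, 4, 1, 0, 7, 14, 9, 10, 11, 13, 2, 12] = (0 5 1 3 8 14 12 13 2 6)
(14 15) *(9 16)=(9 16)(14 15)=[0, 1, 2, 3, 4, 5, 6, 7, 8, 16, 10, 11, 12, 13, 15, 14, 9]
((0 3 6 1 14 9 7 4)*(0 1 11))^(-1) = ((0 3 6 11)(1 14 9 7 4))^(-1) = (0 11 6 3)(1 4 7 9 14)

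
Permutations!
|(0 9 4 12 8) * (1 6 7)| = 15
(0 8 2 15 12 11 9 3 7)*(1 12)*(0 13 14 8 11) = (0 11 9 3 7 13 14 8 2 15 1 12) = [11, 12, 15, 7, 4, 5, 6, 13, 2, 3, 10, 9, 0, 14, 8, 1]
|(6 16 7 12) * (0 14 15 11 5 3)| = 12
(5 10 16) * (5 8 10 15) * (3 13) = (3 13)(5 15)(8 10 16) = [0, 1, 2, 13, 4, 15, 6, 7, 10, 9, 16, 11, 12, 3, 14, 5, 8]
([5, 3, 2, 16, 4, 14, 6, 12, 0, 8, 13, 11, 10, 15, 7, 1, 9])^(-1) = (0 8 9 16 3 1 15 13 10 12 7 14 5)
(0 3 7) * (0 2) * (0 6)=(0 3 7 2 6)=[3, 1, 6, 7, 4, 5, 0, 2]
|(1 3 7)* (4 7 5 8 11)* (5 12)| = 8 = |(1 3 12 5 8 11 4 7)|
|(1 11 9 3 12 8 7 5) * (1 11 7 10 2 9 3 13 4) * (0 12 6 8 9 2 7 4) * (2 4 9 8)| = |(0 12 8 10 7 5 11 3 6 2 4 1 9 13)| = 14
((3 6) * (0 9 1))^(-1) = (0 1 9)(3 6)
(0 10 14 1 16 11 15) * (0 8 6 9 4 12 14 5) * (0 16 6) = (0 10 5 16 11 15 8)(1 6 9 4 12 14) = [10, 6, 2, 3, 12, 16, 9, 7, 0, 4, 5, 15, 14, 13, 1, 8, 11]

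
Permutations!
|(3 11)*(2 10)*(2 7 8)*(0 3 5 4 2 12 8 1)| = |(0 3 11 5 4 2 10 7 1)(8 12)| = 18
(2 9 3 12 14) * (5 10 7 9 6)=(2 6 5 10 7 9 3 12 14)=[0, 1, 6, 12, 4, 10, 5, 9, 8, 3, 7, 11, 14, 13, 2]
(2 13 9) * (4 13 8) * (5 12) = (2 8 4 13 9)(5 12) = [0, 1, 8, 3, 13, 12, 6, 7, 4, 2, 10, 11, 5, 9]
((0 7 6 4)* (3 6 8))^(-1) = ((0 7 8 3 6 4))^(-1) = (0 4 6 3 8 7)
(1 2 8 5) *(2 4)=[0, 4, 8, 3, 2, 1, 6, 7, 5]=(1 4 2 8 5)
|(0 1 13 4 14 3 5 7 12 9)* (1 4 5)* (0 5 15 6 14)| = 12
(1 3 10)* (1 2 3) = (2 3 10) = [0, 1, 3, 10, 4, 5, 6, 7, 8, 9, 2]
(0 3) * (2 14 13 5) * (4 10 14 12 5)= [3, 1, 12, 0, 10, 2, 6, 7, 8, 9, 14, 11, 5, 4, 13]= (0 3)(2 12 5)(4 10 14 13)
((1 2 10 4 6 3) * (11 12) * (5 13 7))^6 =((1 2 10 4 6 3)(5 13 7)(11 12))^6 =(13)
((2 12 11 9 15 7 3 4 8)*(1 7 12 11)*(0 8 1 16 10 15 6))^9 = (0 11)(1 7 3 4)(2 6)(8 9)(10 15 12 16)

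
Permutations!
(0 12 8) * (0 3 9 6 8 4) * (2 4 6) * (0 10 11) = (0 12 6 8 3 9 2 4 10 11) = [12, 1, 4, 9, 10, 5, 8, 7, 3, 2, 11, 0, 6]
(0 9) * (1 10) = (0 9)(1 10) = [9, 10, 2, 3, 4, 5, 6, 7, 8, 0, 1]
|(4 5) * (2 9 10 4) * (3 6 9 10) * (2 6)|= 7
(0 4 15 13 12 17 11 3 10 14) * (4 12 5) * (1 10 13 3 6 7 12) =[1, 10, 2, 13, 15, 4, 7, 12, 8, 9, 14, 6, 17, 5, 0, 3, 16, 11] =(0 1 10 14)(3 13 5 4 15)(6 7 12 17 11)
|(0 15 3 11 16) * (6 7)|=|(0 15 3 11 16)(6 7)|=10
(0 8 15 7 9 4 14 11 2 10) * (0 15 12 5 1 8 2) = (0 2 10 15 7 9 4 14 11)(1 8 12 5) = [2, 8, 10, 3, 14, 1, 6, 9, 12, 4, 15, 0, 5, 13, 11, 7]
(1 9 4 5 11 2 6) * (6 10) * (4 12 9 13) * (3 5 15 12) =(1 13 4 15 12 9 3 5 11 2 10 6) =[0, 13, 10, 5, 15, 11, 1, 7, 8, 3, 6, 2, 9, 4, 14, 12]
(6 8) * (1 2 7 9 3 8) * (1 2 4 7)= (1 4 7 9 3 8 6 2)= [0, 4, 1, 8, 7, 5, 2, 9, 6, 3]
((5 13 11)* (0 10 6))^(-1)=(0 6 10)(5 11 13)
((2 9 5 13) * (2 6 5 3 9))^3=(13)(3 9)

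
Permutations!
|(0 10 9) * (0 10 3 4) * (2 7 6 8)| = 12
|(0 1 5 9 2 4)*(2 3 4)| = |(0 1 5 9 3 4)| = 6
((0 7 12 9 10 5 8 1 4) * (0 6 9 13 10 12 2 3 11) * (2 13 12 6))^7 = (0 4 10 11 1 13 3 8 7 2 5)(6 9)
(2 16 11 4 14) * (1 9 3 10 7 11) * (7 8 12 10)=(1 9 3 7 11 4 14 2 16)(8 12 10)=[0, 9, 16, 7, 14, 5, 6, 11, 12, 3, 8, 4, 10, 13, 2, 15, 1]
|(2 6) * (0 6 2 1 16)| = 4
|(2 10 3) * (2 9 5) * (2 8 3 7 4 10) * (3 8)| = 3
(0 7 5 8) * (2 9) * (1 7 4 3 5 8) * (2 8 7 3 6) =[4, 3, 9, 5, 6, 1, 2, 7, 0, 8] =(0 4 6 2 9 8)(1 3 5)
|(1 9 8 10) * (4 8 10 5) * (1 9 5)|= 4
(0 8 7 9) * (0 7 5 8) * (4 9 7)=(4 9)(5 8)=[0, 1, 2, 3, 9, 8, 6, 7, 5, 4]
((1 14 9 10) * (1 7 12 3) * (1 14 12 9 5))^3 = (1 14 12 5 3)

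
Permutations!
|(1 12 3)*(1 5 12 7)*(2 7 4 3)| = |(1 4 3 5 12 2 7)| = 7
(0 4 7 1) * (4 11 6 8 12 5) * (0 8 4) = (0 11 6 4 7 1 8 12 5) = [11, 8, 2, 3, 7, 0, 4, 1, 12, 9, 10, 6, 5]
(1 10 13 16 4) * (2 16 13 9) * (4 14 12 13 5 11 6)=(1 10 9 2 16 14 12 13 5 11 6 4)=[0, 10, 16, 3, 1, 11, 4, 7, 8, 2, 9, 6, 13, 5, 12, 15, 14]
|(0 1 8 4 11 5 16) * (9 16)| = 8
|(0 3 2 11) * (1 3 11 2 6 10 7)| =10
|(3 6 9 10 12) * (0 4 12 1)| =8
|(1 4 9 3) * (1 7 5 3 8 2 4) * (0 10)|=12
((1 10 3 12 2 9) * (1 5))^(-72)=(1 9 12 10 5 2 3)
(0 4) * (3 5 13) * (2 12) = (0 4)(2 12)(3 5 13) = [4, 1, 12, 5, 0, 13, 6, 7, 8, 9, 10, 11, 2, 3]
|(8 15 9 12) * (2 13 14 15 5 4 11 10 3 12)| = 35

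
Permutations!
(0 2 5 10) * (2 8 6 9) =[8, 1, 5, 3, 4, 10, 9, 7, 6, 2, 0] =(0 8 6 9 2 5 10)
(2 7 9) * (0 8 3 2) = (0 8 3 2 7 9) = [8, 1, 7, 2, 4, 5, 6, 9, 3, 0]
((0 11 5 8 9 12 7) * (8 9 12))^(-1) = ((0 11 5 9 8 12 7))^(-1) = (0 7 12 8 9 5 11)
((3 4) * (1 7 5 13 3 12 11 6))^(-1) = (1 6 11 12 4 3 13 5 7) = ((1 7 5 13 3 4 12 11 6))^(-1)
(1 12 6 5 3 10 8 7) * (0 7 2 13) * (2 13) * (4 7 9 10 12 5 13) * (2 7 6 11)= (0 9 10 8 4 6 13)(1 5 3 12 11 2 7)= [9, 5, 7, 12, 6, 3, 13, 1, 4, 10, 8, 2, 11, 0]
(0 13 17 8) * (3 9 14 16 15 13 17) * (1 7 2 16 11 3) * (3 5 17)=(0 3 9 14 11 5 17 8)(1 7 2 16 15 13)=[3, 7, 16, 9, 4, 17, 6, 2, 0, 14, 10, 5, 12, 1, 11, 13, 15, 8]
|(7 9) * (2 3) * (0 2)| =|(0 2 3)(7 9)| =6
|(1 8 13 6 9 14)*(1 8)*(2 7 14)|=|(2 7 14 8 13 6 9)|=7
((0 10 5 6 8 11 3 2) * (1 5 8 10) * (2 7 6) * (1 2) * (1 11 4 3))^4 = (1 5 11)(3 8 6)(4 10 7)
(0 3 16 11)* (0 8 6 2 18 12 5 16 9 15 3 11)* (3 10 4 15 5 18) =(0 11 8 6 2 3 9 5 16)(4 15 10)(12 18) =[11, 1, 3, 9, 15, 16, 2, 7, 6, 5, 4, 8, 18, 13, 14, 10, 0, 17, 12]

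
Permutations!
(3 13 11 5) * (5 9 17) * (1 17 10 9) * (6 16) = (1 17 5 3 13 11)(6 16)(9 10) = [0, 17, 2, 13, 4, 3, 16, 7, 8, 10, 9, 1, 12, 11, 14, 15, 6, 5]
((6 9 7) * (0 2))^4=((0 2)(6 9 7))^4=(6 9 7)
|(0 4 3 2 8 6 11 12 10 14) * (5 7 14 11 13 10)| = 13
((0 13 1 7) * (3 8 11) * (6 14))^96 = (14)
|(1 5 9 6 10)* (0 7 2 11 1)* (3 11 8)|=11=|(0 7 2 8 3 11 1 5 9 6 10)|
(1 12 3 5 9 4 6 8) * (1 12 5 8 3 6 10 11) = (1 5 9 4 10 11)(3 8 12 6) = [0, 5, 2, 8, 10, 9, 3, 7, 12, 4, 11, 1, 6]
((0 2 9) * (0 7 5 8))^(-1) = (0 8 5 7 9 2)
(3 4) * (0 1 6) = (0 1 6)(3 4) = [1, 6, 2, 4, 3, 5, 0]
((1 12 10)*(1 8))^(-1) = ((1 12 10 8))^(-1) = (1 8 10 12)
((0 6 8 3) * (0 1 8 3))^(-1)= (0 8 1 3 6)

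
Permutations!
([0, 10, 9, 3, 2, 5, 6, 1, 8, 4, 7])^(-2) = (1 10 7)(2 9 4)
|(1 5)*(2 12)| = 2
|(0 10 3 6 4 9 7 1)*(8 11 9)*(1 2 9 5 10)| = 42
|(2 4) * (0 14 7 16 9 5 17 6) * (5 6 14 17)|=14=|(0 17 14 7 16 9 6)(2 4)|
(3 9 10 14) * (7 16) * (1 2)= (1 2)(3 9 10 14)(7 16)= [0, 2, 1, 9, 4, 5, 6, 16, 8, 10, 14, 11, 12, 13, 3, 15, 7]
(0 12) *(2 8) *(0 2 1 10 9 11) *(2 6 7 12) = (0 2 8 1 10 9 11)(6 7 12) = [2, 10, 8, 3, 4, 5, 7, 12, 1, 11, 9, 0, 6]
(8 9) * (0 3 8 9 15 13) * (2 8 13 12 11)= (0 3 13)(2 8 15 12 11)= [3, 1, 8, 13, 4, 5, 6, 7, 15, 9, 10, 2, 11, 0, 14, 12]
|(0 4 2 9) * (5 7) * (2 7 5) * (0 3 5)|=|(0 4 7 2 9 3 5)|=7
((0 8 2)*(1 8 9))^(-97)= ((0 9 1 8 2))^(-97)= (0 8 9 2 1)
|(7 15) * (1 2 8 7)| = 5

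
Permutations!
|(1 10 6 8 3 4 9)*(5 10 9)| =6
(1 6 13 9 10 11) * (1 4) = (1 6 13 9 10 11 4) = [0, 6, 2, 3, 1, 5, 13, 7, 8, 10, 11, 4, 12, 9]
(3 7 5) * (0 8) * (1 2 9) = (0 8)(1 2 9)(3 7 5) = [8, 2, 9, 7, 4, 3, 6, 5, 0, 1]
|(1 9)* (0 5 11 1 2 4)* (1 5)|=|(0 1 9 2 4)(5 11)|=10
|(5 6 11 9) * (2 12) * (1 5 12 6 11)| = |(1 5 11 9 12 2 6)| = 7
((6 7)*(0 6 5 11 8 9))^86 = (0 7 11 9 6 5 8)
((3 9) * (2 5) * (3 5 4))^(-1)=(2 5 9 3 4)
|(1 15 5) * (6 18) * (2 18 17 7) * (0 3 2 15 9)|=11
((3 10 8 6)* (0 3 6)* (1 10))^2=((0 3 1 10 8))^2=(0 1 8 3 10)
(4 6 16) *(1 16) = (1 16 4 6) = [0, 16, 2, 3, 6, 5, 1, 7, 8, 9, 10, 11, 12, 13, 14, 15, 4]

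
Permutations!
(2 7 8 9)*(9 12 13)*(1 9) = (1 9 2 7 8 12 13) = [0, 9, 7, 3, 4, 5, 6, 8, 12, 2, 10, 11, 13, 1]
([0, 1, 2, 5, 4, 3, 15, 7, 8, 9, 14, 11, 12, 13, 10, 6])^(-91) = [0, 1, 2, 5, 4, 3, 15, 7, 8, 9, 14, 11, 12, 13, 10, 6]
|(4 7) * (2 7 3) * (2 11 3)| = 6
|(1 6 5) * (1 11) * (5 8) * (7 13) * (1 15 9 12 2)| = |(1 6 8 5 11 15 9 12 2)(7 13)| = 18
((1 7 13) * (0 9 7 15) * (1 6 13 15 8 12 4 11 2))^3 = ((0 9 7 15)(1 8 12 4 11 2)(6 13))^3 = (0 15 7 9)(1 4)(2 12)(6 13)(8 11)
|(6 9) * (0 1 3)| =|(0 1 3)(6 9)| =6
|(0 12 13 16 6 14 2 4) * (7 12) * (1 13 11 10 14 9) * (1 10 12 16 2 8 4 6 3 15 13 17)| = 26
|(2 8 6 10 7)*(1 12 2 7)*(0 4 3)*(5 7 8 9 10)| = 60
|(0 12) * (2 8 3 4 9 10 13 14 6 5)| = 10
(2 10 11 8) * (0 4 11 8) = [4, 1, 10, 3, 11, 5, 6, 7, 2, 9, 8, 0] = (0 4 11)(2 10 8)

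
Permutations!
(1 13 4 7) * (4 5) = [0, 13, 2, 3, 7, 4, 6, 1, 8, 9, 10, 11, 12, 5] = (1 13 5 4 7)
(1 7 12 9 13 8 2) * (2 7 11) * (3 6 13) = (1 11 2)(3 6 13 8 7 12 9) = [0, 11, 1, 6, 4, 5, 13, 12, 7, 3, 10, 2, 9, 8]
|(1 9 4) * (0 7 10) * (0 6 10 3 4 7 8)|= 10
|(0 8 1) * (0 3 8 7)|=6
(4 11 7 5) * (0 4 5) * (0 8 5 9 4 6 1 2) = (0 6 1 2)(4 11 7 8 5 9) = [6, 2, 0, 3, 11, 9, 1, 8, 5, 4, 10, 7]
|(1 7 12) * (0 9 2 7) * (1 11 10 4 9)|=14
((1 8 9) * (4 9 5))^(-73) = ((1 8 5 4 9))^(-73) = (1 5 9 8 4)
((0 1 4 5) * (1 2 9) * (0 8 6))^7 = (0 6 8 5 4 1 9 2)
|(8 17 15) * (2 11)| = |(2 11)(8 17 15)| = 6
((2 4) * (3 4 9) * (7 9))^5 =(9)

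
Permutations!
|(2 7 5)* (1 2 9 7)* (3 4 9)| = 10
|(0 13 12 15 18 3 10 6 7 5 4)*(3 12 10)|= 21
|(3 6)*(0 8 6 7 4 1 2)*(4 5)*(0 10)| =10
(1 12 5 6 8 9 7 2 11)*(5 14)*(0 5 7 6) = (0 5)(1 12 14 7 2 11)(6 8 9) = [5, 12, 11, 3, 4, 0, 8, 2, 9, 6, 10, 1, 14, 13, 7]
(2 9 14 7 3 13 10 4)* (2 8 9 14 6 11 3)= (2 14 7)(3 13 10 4 8 9 6 11)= [0, 1, 14, 13, 8, 5, 11, 2, 9, 6, 4, 3, 12, 10, 7]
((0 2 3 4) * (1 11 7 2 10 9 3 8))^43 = (0 3 10 4 9)(1 2 11 8 7)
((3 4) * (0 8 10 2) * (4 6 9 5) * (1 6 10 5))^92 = ((0 8 5 4 3 10 2)(1 6 9))^92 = (0 8 5 4 3 10 2)(1 9 6)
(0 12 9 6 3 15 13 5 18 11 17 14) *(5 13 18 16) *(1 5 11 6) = (0 12 9 1 5 16 11 17 14)(3 15 18 6) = [12, 5, 2, 15, 4, 16, 3, 7, 8, 1, 10, 17, 9, 13, 0, 18, 11, 14, 6]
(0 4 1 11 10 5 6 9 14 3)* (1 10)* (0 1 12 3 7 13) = (0 4 10 5 6 9 14 7 13)(1 11 12 3) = [4, 11, 2, 1, 10, 6, 9, 13, 8, 14, 5, 12, 3, 0, 7]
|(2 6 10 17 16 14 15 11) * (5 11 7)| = 10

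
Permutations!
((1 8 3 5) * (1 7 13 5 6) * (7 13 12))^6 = ((1 8 3 6)(5 13)(7 12))^6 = (13)(1 3)(6 8)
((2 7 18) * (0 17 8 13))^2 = ((0 17 8 13)(2 7 18))^2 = (0 8)(2 18 7)(13 17)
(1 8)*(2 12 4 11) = (1 8)(2 12 4 11) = [0, 8, 12, 3, 11, 5, 6, 7, 1, 9, 10, 2, 4]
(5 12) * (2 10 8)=(2 10 8)(5 12)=[0, 1, 10, 3, 4, 12, 6, 7, 2, 9, 8, 11, 5]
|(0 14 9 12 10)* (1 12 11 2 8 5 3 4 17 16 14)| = |(0 1 12 10)(2 8 5 3 4 17 16 14 9 11)| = 20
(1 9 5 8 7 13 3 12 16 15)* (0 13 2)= [13, 9, 0, 12, 4, 8, 6, 2, 7, 5, 10, 11, 16, 3, 14, 1, 15]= (0 13 3 12 16 15 1 9 5 8 7 2)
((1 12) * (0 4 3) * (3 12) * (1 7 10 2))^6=(0 1 10 12)(2 7 4 3)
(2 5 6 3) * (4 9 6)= (2 5 4 9 6 3)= [0, 1, 5, 2, 9, 4, 3, 7, 8, 6]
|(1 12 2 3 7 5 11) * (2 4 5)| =15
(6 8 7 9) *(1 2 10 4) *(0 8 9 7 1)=(0 8 1 2 10 4)(6 9)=[8, 2, 10, 3, 0, 5, 9, 7, 1, 6, 4]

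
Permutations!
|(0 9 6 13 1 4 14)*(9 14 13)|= |(0 14)(1 4 13)(6 9)|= 6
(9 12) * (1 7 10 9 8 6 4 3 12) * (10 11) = (1 7 11 10 9)(3 12 8 6 4) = [0, 7, 2, 12, 3, 5, 4, 11, 6, 1, 9, 10, 8]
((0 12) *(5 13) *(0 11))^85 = (0 12 11)(5 13)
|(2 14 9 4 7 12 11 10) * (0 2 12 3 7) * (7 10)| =5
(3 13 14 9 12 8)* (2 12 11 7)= (2 12 8 3 13 14 9 11 7)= [0, 1, 12, 13, 4, 5, 6, 2, 3, 11, 10, 7, 8, 14, 9]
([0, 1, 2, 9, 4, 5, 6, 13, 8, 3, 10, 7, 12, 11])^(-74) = [0, 1, 2, 3, 4, 5, 6, 13, 8, 9, 10, 7, 12, 11]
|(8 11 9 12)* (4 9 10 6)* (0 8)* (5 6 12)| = |(0 8 11 10 12)(4 9 5 6)| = 20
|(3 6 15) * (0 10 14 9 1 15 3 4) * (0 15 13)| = |(0 10 14 9 1 13)(3 6)(4 15)| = 6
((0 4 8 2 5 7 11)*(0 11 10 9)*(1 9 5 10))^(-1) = (11)(0 9 1 7 5 10 2 8 4)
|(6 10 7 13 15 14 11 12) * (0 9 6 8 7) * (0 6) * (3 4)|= 14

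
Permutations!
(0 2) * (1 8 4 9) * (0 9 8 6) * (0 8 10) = (0 2 9 1 6 8 4 10) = [2, 6, 9, 3, 10, 5, 8, 7, 4, 1, 0]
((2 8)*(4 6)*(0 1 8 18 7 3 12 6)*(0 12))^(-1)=((0 1 8 2 18 7 3)(4 12 6))^(-1)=(0 3 7 18 2 8 1)(4 6 12)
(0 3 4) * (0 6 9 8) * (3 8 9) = [8, 1, 2, 4, 6, 5, 3, 7, 0, 9] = (9)(0 8)(3 4 6)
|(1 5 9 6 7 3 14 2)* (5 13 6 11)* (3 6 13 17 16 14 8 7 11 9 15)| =|(1 17 16 14 2)(3 8 7 6 11 5 15)| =35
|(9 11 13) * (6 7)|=6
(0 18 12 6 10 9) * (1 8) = (0 18 12 6 10 9)(1 8) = [18, 8, 2, 3, 4, 5, 10, 7, 1, 0, 9, 11, 6, 13, 14, 15, 16, 17, 12]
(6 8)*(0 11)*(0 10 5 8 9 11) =(5 8 6 9 11 10) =[0, 1, 2, 3, 4, 8, 9, 7, 6, 11, 5, 10]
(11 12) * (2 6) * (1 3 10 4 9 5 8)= (1 3 10 4 9 5 8)(2 6)(11 12)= [0, 3, 6, 10, 9, 8, 2, 7, 1, 5, 4, 12, 11]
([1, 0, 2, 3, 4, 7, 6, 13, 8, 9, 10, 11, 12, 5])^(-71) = [1, 0, 2, 3, 4, 7, 6, 13, 8, 9, 10, 11, 12, 5]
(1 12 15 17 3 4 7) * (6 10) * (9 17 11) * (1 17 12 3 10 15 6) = (1 3 4 7 17 10)(6 15 11 9 12) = [0, 3, 2, 4, 7, 5, 15, 17, 8, 12, 1, 9, 6, 13, 14, 11, 16, 10]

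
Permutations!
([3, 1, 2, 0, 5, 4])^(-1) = [3, 1, 2, 0, 5, 4]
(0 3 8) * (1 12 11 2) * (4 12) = (0 3 8)(1 4 12 11 2) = [3, 4, 1, 8, 12, 5, 6, 7, 0, 9, 10, 2, 11]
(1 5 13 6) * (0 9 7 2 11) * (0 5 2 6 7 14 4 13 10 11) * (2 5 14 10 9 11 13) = (0 11 14 4 2)(1 5 9 10 13 7 6) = [11, 5, 0, 3, 2, 9, 1, 6, 8, 10, 13, 14, 12, 7, 4]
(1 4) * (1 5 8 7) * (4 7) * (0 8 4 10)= (0 8 10)(1 7)(4 5)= [8, 7, 2, 3, 5, 4, 6, 1, 10, 9, 0]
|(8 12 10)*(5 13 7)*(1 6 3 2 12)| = 21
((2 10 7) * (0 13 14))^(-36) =(14)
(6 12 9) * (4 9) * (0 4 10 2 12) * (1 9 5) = [4, 9, 12, 3, 5, 1, 0, 7, 8, 6, 2, 11, 10] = (0 4 5 1 9 6)(2 12 10)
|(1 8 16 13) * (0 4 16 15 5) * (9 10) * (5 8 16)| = 6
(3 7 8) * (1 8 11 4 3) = (1 8)(3 7 11 4) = [0, 8, 2, 7, 3, 5, 6, 11, 1, 9, 10, 4]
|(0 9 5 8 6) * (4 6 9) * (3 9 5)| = |(0 4 6)(3 9)(5 8)| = 6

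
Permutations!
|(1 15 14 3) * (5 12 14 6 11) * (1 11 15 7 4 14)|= |(1 7 4 14 3 11 5 12)(6 15)|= 8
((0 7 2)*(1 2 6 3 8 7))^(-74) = ((0 1 2)(3 8 7 6))^(-74) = (0 1 2)(3 7)(6 8)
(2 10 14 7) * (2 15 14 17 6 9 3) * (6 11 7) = [0, 1, 10, 2, 4, 5, 9, 15, 8, 3, 17, 7, 12, 13, 6, 14, 16, 11] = (2 10 17 11 7 15 14 6 9 3)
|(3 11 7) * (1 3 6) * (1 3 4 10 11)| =|(1 4 10 11 7 6 3)| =7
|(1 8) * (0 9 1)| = 4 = |(0 9 1 8)|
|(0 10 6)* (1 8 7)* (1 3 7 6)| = 10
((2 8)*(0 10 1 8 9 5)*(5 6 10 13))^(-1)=(0 5 13)(1 10 6 9 2 8)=((0 13 5)(1 8 2 9 6 10))^(-1)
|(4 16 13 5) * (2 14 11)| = 12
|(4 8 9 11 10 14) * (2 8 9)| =10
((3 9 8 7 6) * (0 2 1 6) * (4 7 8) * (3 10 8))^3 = (0 6 3 7 1 8 4 2 10 9) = ((0 2 1 6 10 8 3 9 4 7))^3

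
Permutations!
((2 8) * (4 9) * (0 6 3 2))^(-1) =((0 6 3 2 8)(4 9))^(-1) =(0 8 2 3 6)(4 9)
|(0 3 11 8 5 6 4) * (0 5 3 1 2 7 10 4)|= |(0 1 2 7 10 4 5 6)(3 11 8)|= 24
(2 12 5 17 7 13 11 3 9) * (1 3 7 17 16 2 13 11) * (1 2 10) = (17)(1 3 9 13 2 12 5 16 10)(7 11) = [0, 3, 12, 9, 4, 16, 6, 11, 8, 13, 1, 7, 5, 2, 14, 15, 10, 17]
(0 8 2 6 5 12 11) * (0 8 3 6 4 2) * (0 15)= (0 3 6 5 12 11 8 15)(2 4)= [3, 1, 4, 6, 2, 12, 5, 7, 15, 9, 10, 8, 11, 13, 14, 0]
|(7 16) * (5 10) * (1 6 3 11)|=4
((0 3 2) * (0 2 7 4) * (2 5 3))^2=((0 2 5 3 7 4))^2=(0 5 7)(2 3 4)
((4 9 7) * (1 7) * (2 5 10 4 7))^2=(1 5 4)(2 10 9)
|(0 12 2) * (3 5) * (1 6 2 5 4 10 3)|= 6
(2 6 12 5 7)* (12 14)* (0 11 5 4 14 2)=(0 11 5 7)(2 6)(4 14 12)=[11, 1, 6, 3, 14, 7, 2, 0, 8, 9, 10, 5, 4, 13, 12]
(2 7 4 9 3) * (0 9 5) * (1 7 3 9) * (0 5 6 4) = [1, 7, 3, 2, 6, 5, 4, 0, 8, 9] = (9)(0 1 7)(2 3)(4 6)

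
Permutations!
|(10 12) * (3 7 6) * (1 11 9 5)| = |(1 11 9 5)(3 7 6)(10 12)| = 12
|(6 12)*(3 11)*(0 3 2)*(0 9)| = 10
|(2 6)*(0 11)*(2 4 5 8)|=10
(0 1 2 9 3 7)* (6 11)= (0 1 2 9 3 7)(6 11)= [1, 2, 9, 7, 4, 5, 11, 0, 8, 3, 10, 6]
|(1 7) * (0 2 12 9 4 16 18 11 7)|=10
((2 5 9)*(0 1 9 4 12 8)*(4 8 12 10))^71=((12)(0 1 9 2 5 8)(4 10))^71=(12)(0 8 5 2 9 1)(4 10)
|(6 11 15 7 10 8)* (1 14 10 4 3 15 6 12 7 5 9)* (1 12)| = 28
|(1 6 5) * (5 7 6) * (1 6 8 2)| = |(1 5 6 7 8 2)| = 6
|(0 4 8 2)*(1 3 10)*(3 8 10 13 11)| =6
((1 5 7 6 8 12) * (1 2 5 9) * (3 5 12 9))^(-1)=(1 9 8 6 7 5 3)(2 12)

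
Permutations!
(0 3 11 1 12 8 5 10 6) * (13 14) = (0 3 11 1 12 8 5 10 6)(13 14) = [3, 12, 2, 11, 4, 10, 0, 7, 5, 9, 6, 1, 8, 14, 13]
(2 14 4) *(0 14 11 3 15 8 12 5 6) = (0 14 4 2 11 3 15 8 12 5 6) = [14, 1, 11, 15, 2, 6, 0, 7, 12, 9, 10, 3, 5, 13, 4, 8]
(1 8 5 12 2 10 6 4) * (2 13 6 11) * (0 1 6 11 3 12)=(0 1 8 5)(2 10 3 12 13 11)(4 6)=[1, 8, 10, 12, 6, 0, 4, 7, 5, 9, 3, 2, 13, 11]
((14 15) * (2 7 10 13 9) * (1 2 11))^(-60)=((1 2 7 10 13 9 11)(14 15))^(-60)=(15)(1 10 11 7 9 2 13)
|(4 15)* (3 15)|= |(3 15 4)|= 3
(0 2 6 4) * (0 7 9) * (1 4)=(0 2 6 1 4 7 9)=[2, 4, 6, 3, 7, 5, 1, 9, 8, 0]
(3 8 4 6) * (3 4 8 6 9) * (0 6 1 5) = (0 6 4 9 3 1 5) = [6, 5, 2, 1, 9, 0, 4, 7, 8, 3]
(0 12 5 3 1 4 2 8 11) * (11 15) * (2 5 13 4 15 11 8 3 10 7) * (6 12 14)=[14, 15, 3, 1, 5, 10, 12, 2, 11, 9, 7, 0, 13, 4, 6, 8]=(0 14 6 12 13 4 5 10 7 2 3 1 15 8 11)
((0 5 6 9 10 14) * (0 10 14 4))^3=(0 9 4 6 10 5 14)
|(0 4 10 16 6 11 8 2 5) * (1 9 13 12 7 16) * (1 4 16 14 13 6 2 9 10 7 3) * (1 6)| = |(0 16 2 5)(1 10 4 7 14 13 12 3 6 11 8 9)| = 12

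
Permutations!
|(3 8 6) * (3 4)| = 4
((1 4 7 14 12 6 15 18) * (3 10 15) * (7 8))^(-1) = (1 18 15 10 3 6 12 14 7 8 4)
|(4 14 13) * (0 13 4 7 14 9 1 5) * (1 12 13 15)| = |(0 15 1 5)(4 9 12 13 7 14)| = 12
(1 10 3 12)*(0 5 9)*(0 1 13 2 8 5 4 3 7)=(0 4 3 12 13 2 8 5 9 1 10 7)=[4, 10, 8, 12, 3, 9, 6, 0, 5, 1, 7, 11, 13, 2]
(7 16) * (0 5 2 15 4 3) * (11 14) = (0 5 2 15 4 3)(7 16)(11 14) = [5, 1, 15, 0, 3, 2, 6, 16, 8, 9, 10, 14, 12, 13, 11, 4, 7]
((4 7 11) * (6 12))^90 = (12)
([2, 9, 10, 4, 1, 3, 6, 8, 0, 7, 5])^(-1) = (0 8 7 9 1 4 3 5 10 2)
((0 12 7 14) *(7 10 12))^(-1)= ((0 7 14)(10 12))^(-1)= (0 14 7)(10 12)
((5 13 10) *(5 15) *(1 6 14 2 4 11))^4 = ((1 6 14 2 4 11)(5 13 10 15))^4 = (15)(1 4 14)(2 6 11)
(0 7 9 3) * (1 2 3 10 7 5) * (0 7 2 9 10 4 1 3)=(0 5 3 7 10 2)(1 9 4)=[5, 9, 0, 7, 1, 3, 6, 10, 8, 4, 2]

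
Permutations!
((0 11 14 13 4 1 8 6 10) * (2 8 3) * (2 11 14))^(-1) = ((0 14 13 4 1 3 11 2 8 6 10))^(-1) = (0 10 6 8 2 11 3 1 4 13 14)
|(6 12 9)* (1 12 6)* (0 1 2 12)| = |(0 1)(2 12 9)| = 6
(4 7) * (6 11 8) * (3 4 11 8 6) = (3 4 7 11 6 8) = [0, 1, 2, 4, 7, 5, 8, 11, 3, 9, 10, 6]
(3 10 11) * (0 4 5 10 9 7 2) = (0 4 5 10 11 3 9 7 2) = [4, 1, 0, 9, 5, 10, 6, 2, 8, 7, 11, 3]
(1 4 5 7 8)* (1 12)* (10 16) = (1 4 5 7 8 12)(10 16) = [0, 4, 2, 3, 5, 7, 6, 8, 12, 9, 16, 11, 1, 13, 14, 15, 10]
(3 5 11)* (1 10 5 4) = (1 10 5 11 3 4) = [0, 10, 2, 4, 1, 11, 6, 7, 8, 9, 5, 3]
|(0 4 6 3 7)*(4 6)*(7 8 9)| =|(0 6 3 8 9 7)| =6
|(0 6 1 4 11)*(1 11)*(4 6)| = 5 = |(0 4 1 6 11)|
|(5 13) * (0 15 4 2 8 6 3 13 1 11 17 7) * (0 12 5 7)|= 14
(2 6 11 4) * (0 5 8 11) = [5, 1, 6, 3, 2, 8, 0, 7, 11, 9, 10, 4] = (0 5 8 11 4 2 6)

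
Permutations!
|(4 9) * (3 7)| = 2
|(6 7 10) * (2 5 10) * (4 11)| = 10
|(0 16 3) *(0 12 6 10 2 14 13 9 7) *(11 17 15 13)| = |(0 16 3 12 6 10 2 14 11 17 15 13 9 7)| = 14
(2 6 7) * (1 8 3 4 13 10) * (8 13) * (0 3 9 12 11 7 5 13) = (0 3 4 8 9 12 11 7 2 6 5 13 10 1) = [3, 0, 6, 4, 8, 13, 5, 2, 9, 12, 1, 7, 11, 10]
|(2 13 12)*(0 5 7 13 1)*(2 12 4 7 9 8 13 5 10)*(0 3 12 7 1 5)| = 12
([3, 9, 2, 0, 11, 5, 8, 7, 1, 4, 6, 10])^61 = (0 3)(1 6 11 9 8 10 4)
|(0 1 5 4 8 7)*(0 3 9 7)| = 15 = |(0 1 5 4 8)(3 9 7)|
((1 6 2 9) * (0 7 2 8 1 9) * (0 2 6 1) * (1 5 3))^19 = (9)(0 8 6 7)(1 5 3)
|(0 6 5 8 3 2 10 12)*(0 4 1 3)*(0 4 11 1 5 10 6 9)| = |(0 9)(1 3 2 6 10 12 11)(4 5 8)| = 42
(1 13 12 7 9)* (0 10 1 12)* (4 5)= [10, 13, 2, 3, 5, 4, 6, 9, 8, 12, 1, 11, 7, 0]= (0 10 1 13)(4 5)(7 9 12)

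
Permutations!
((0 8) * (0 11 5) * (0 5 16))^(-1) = ((0 8 11 16))^(-1) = (0 16 11 8)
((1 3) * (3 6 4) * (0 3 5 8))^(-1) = ((0 3 1 6 4 5 8))^(-1) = (0 8 5 4 6 1 3)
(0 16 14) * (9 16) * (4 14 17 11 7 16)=(0 9 4 14)(7 16 17 11)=[9, 1, 2, 3, 14, 5, 6, 16, 8, 4, 10, 7, 12, 13, 0, 15, 17, 11]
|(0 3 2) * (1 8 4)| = |(0 3 2)(1 8 4)| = 3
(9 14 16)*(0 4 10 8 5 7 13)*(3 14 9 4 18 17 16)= (0 18 17 16 4 10 8 5 7 13)(3 14)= [18, 1, 2, 14, 10, 7, 6, 13, 5, 9, 8, 11, 12, 0, 3, 15, 4, 16, 17]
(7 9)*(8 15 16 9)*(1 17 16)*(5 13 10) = (1 17 16 9 7 8 15)(5 13 10) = [0, 17, 2, 3, 4, 13, 6, 8, 15, 7, 5, 11, 12, 10, 14, 1, 9, 16]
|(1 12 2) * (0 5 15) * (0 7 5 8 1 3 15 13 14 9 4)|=|(0 8 1 12 2 3 15 7 5 13 14 9 4)|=13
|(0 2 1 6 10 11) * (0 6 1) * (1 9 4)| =6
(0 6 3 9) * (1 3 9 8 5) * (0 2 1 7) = (0 6 9 2 1 3 8 5 7) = [6, 3, 1, 8, 4, 7, 9, 0, 5, 2]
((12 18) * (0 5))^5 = (0 5)(12 18)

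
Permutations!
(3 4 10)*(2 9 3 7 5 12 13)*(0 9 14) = (0 9 3 4 10 7 5 12 13 2 14) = [9, 1, 14, 4, 10, 12, 6, 5, 8, 3, 7, 11, 13, 2, 0]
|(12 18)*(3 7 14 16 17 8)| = |(3 7 14 16 17 8)(12 18)| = 6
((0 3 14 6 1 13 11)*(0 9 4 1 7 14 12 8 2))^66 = ((0 3 12 8 2)(1 13 11 9 4)(6 7 14))^66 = (14)(0 3 12 8 2)(1 13 11 9 4)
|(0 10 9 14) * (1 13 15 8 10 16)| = 9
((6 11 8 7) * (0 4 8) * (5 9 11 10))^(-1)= ((0 4 8 7 6 10 5 9 11))^(-1)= (0 11 9 5 10 6 7 8 4)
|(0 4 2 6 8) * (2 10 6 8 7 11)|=8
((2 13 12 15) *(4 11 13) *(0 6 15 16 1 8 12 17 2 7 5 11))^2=(0 15 5 13 2)(1 12)(4 6 7 11 17)(8 16)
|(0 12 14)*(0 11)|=4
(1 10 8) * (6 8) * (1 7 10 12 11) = (1 12 11)(6 8 7 10) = [0, 12, 2, 3, 4, 5, 8, 10, 7, 9, 6, 1, 11]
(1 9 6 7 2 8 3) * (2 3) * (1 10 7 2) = (1 9 6 2 8)(3 10 7) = [0, 9, 8, 10, 4, 5, 2, 3, 1, 6, 7]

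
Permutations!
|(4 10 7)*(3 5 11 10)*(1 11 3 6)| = 6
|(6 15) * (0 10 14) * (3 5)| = 6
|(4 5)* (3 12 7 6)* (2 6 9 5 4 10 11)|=|(2 6 3 12 7 9 5 10 11)|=9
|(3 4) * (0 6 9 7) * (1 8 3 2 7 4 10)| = |(0 6 9 4 2 7)(1 8 3 10)| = 12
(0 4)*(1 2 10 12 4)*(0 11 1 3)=(0 3)(1 2 10 12 4 11)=[3, 2, 10, 0, 11, 5, 6, 7, 8, 9, 12, 1, 4]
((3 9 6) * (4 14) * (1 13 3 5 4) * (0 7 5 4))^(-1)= (0 5 7)(1 14 4 6 9 3 13)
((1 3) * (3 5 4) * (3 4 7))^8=(7)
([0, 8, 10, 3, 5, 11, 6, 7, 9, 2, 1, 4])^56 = (1 8 9 2 10)(4 11 5)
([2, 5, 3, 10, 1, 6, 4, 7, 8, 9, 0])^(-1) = [10, 4, 0, 2, 6, 1, 5, 7, 8, 9, 3]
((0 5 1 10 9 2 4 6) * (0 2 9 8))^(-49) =(0 5 1 10 8)(2 6 4)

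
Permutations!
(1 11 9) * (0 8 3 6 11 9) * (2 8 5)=(0 5 2 8 3 6 11)(1 9)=[5, 9, 8, 6, 4, 2, 11, 7, 3, 1, 10, 0]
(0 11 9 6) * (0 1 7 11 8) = (0 8)(1 7 11 9 6) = [8, 7, 2, 3, 4, 5, 1, 11, 0, 6, 10, 9]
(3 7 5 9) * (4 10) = (3 7 5 9)(4 10) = [0, 1, 2, 7, 10, 9, 6, 5, 8, 3, 4]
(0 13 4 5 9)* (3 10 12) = (0 13 4 5 9)(3 10 12) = [13, 1, 2, 10, 5, 9, 6, 7, 8, 0, 12, 11, 3, 4]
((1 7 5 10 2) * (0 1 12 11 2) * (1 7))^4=(2 12 11)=((0 7 5 10)(2 12 11))^4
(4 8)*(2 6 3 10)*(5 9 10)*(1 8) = (1 8 4)(2 6 3 5 9 10) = [0, 8, 6, 5, 1, 9, 3, 7, 4, 10, 2]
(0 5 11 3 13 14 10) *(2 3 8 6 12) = (0 5 11 8 6 12 2 3 13 14 10) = [5, 1, 3, 13, 4, 11, 12, 7, 6, 9, 0, 8, 2, 14, 10]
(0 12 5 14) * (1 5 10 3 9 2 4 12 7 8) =(0 7 8 1 5 14)(2 4 12 10 3 9) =[7, 5, 4, 9, 12, 14, 6, 8, 1, 2, 3, 11, 10, 13, 0]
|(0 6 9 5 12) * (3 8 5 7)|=8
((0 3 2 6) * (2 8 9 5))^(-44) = ((0 3 8 9 5 2 6))^(-44) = (0 2 9 3 6 5 8)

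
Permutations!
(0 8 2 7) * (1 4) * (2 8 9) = [9, 4, 7, 3, 1, 5, 6, 0, 8, 2] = (0 9 2 7)(1 4)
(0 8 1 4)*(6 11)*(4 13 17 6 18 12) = (0 8 1 13 17 6 11 18 12 4) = [8, 13, 2, 3, 0, 5, 11, 7, 1, 9, 10, 18, 4, 17, 14, 15, 16, 6, 12]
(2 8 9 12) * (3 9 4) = (2 8 4 3 9 12) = [0, 1, 8, 9, 3, 5, 6, 7, 4, 12, 10, 11, 2]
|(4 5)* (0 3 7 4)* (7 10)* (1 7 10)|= |(10)(0 3 1 7 4 5)|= 6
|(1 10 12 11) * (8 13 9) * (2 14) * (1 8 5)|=|(1 10 12 11 8 13 9 5)(2 14)|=8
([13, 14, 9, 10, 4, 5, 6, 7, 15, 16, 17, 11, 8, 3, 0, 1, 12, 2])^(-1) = (0 14 1 15 8 12 16 9 2 17 10 3 13)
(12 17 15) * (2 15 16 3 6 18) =(2 15 12 17 16 3 6 18) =[0, 1, 15, 6, 4, 5, 18, 7, 8, 9, 10, 11, 17, 13, 14, 12, 3, 16, 2]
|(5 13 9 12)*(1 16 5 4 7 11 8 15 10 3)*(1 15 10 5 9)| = 13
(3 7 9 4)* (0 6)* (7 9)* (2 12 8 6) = [2, 1, 12, 9, 3, 5, 0, 7, 6, 4, 10, 11, 8] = (0 2 12 8 6)(3 9 4)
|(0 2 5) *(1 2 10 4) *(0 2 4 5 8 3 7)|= 14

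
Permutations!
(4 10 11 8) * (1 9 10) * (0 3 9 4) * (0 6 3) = (1 4)(3 9 10 11 8 6) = [0, 4, 2, 9, 1, 5, 3, 7, 6, 10, 11, 8]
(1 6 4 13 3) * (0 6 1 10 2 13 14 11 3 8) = [6, 1, 13, 10, 14, 5, 4, 7, 0, 9, 2, 3, 12, 8, 11] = (0 6 4 14 11 3 10 2 13 8)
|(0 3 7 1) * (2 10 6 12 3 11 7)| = 20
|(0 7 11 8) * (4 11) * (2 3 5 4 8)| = |(0 7 8)(2 3 5 4 11)| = 15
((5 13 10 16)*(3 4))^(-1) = ((3 4)(5 13 10 16))^(-1) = (3 4)(5 16 10 13)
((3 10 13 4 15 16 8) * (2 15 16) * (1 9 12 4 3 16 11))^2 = (16)(1 12 11 9 4)(3 13 10)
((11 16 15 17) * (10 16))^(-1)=(10 11 17 15 16)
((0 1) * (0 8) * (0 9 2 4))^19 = (0 1 8 9 2 4)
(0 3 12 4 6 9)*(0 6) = [3, 1, 2, 12, 0, 5, 9, 7, 8, 6, 10, 11, 4] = (0 3 12 4)(6 9)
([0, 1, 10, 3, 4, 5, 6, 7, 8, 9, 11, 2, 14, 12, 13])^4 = [0, 1, 10, 3, 4, 5, 6, 7, 8, 9, 11, 2, 14, 12, 13]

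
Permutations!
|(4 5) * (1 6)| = |(1 6)(4 5)| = 2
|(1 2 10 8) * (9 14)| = |(1 2 10 8)(9 14)| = 4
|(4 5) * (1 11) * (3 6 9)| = |(1 11)(3 6 9)(4 5)| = 6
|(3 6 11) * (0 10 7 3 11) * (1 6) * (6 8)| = 7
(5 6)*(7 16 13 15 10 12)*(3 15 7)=(3 15 10 12)(5 6)(7 16 13)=[0, 1, 2, 15, 4, 6, 5, 16, 8, 9, 12, 11, 3, 7, 14, 10, 13]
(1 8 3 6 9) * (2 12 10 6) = (1 8 3 2 12 10 6 9) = [0, 8, 12, 2, 4, 5, 9, 7, 3, 1, 6, 11, 10]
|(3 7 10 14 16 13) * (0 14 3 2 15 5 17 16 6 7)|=|(0 14 6 7 10 3)(2 15 5 17 16 13)|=6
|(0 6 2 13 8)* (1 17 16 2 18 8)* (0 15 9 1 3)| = |(0 6 18 8 15 9 1 17 16 2 13 3)| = 12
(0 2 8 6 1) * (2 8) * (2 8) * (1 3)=(0 2 8 6 3 1)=[2, 0, 8, 1, 4, 5, 3, 7, 6]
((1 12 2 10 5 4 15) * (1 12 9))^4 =((1 9)(2 10 5 4 15 12))^4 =(2 15 5)(4 10 12)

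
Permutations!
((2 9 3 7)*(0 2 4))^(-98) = ((0 2 9 3 7 4))^(-98) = (0 7 9)(2 4 3)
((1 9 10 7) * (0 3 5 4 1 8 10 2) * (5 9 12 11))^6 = ((0 3 9 2)(1 12 11 5 4)(7 8 10))^6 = (0 9)(1 12 11 5 4)(2 3)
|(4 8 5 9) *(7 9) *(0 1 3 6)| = 20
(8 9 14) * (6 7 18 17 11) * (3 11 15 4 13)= (3 11 6 7 18 17 15 4 13)(8 9 14)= [0, 1, 2, 11, 13, 5, 7, 18, 9, 14, 10, 6, 12, 3, 8, 4, 16, 15, 17]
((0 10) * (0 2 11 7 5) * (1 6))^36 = ((0 10 2 11 7 5)(1 6))^36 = (11)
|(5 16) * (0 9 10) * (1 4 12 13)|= |(0 9 10)(1 4 12 13)(5 16)|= 12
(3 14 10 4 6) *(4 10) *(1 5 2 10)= (1 5 2 10)(3 14 4 6)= [0, 5, 10, 14, 6, 2, 3, 7, 8, 9, 1, 11, 12, 13, 4]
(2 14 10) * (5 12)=[0, 1, 14, 3, 4, 12, 6, 7, 8, 9, 2, 11, 5, 13, 10]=(2 14 10)(5 12)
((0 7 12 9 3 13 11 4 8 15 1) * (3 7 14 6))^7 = (0 8 13 14 15 11 6 1 4 3)(7 12 9)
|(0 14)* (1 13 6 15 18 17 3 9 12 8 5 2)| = |(0 14)(1 13 6 15 18 17 3 9 12 8 5 2)| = 12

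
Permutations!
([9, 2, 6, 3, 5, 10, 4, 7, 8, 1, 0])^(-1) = [10, 9, 1, 3, 6, 4, 2, 7, 8, 0, 5]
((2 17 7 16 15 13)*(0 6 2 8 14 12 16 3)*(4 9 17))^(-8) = ((0 6 2 4 9 17 7 3)(8 14 12 16 15 13))^(-8) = (17)(8 15 12)(13 16 14)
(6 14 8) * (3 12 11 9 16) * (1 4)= [0, 4, 2, 12, 1, 5, 14, 7, 6, 16, 10, 9, 11, 13, 8, 15, 3]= (1 4)(3 12 11 9 16)(6 14 8)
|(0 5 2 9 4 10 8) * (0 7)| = 8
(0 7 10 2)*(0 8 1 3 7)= [0, 3, 8, 7, 4, 5, 6, 10, 1, 9, 2]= (1 3 7 10 2 8)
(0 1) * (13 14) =(0 1)(13 14) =[1, 0, 2, 3, 4, 5, 6, 7, 8, 9, 10, 11, 12, 14, 13]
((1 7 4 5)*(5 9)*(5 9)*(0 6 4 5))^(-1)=(9)(0 4 6)(1 5 7)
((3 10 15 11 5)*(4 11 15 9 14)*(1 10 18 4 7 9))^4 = (3 5 11 4 18)(7 9 14)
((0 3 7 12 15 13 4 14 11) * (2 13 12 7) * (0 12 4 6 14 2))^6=((0 3)(2 13 6 14 11 12 15 4))^6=(2 15 11 6)(4 12 14 13)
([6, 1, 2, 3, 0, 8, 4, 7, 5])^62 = (8)(0 4 6)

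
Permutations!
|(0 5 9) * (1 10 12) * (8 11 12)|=|(0 5 9)(1 10 8 11 12)|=15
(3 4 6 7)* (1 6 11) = [0, 6, 2, 4, 11, 5, 7, 3, 8, 9, 10, 1] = (1 6 7 3 4 11)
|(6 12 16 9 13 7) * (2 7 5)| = 8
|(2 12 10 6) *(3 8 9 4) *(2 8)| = 8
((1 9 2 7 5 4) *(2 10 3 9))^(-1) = (1 4 5 7 2)(3 10 9)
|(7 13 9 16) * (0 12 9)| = 6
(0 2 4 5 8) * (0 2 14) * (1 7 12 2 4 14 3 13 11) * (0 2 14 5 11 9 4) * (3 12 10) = (0 12 14 2 5 8)(1 7 10 3 13 9 4 11) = [12, 7, 5, 13, 11, 8, 6, 10, 0, 4, 3, 1, 14, 9, 2]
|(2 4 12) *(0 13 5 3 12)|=7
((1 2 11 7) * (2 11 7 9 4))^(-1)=((1 11 9 4 2 7))^(-1)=(1 7 2 4 9 11)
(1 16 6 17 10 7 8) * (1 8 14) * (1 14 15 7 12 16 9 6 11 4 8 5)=[0, 9, 2, 3, 8, 1, 17, 15, 5, 6, 12, 4, 16, 13, 14, 7, 11, 10]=(1 9 6 17 10 12 16 11 4 8 5)(7 15)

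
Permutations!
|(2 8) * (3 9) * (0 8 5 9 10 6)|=8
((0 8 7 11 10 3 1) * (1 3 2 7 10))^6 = (0 1 11 7 2 10 8)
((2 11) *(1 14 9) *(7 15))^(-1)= ((1 14 9)(2 11)(7 15))^(-1)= (1 9 14)(2 11)(7 15)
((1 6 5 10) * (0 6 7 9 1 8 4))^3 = (0 10)(4 5)(6 8) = ((0 6 5 10 8 4)(1 7 9))^3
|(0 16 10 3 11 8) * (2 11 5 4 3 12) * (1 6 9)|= |(0 16 10 12 2 11 8)(1 6 9)(3 5 4)|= 21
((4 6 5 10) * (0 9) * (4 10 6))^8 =(10)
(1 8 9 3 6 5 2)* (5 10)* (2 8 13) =(1 13 2)(3 6 10 5 8 9) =[0, 13, 1, 6, 4, 8, 10, 7, 9, 3, 5, 11, 12, 2]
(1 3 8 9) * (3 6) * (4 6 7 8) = (1 7 8 9)(3 4 6) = [0, 7, 2, 4, 6, 5, 3, 8, 9, 1]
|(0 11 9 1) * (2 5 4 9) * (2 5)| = 6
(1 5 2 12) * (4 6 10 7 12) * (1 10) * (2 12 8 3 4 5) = (1 2 5 12 10 7 8 3 4 6) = [0, 2, 5, 4, 6, 12, 1, 8, 3, 9, 7, 11, 10]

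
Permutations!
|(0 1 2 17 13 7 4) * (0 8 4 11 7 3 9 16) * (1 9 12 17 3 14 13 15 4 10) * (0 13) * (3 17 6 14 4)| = 30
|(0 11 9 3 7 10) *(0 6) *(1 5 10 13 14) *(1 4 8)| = 13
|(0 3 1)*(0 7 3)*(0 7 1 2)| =|(0 7 3 2)| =4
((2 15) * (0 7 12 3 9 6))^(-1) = ((0 7 12 3 9 6)(2 15))^(-1) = (0 6 9 3 12 7)(2 15)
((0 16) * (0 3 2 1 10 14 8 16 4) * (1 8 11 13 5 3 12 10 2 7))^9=(0 4)(1 5 14 16)(2 3 11 12)(7 13 10 8)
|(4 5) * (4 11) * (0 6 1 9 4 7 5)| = 15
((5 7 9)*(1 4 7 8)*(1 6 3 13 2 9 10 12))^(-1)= ((1 4 7 10 12)(2 9 5 8 6 3 13))^(-1)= (1 12 10 7 4)(2 13 3 6 8 5 9)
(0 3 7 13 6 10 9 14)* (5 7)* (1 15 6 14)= [3, 15, 2, 5, 4, 7, 10, 13, 8, 1, 9, 11, 12, 14, 0, 6]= (0 3 5 7 13 14)(1 15 6 10 9)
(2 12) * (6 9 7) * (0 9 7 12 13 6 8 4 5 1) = (0 9 12 2 13 6 7 8 4 5 1) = [9, 0, 13, 3, 5, 1, 7, 8, 4, 12, 10, 11, 2, 6]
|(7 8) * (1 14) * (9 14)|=6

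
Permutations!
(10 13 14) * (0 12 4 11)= (0 12 4 11)(10 13 14)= [12, 1, 2, 3, 11, 5, 6, 7, 8, 9, 13, 0, 4, 14, 10]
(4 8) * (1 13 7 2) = (1 13 7 2)(4 8) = [0, 13, 1, 3, 8, 5, 6, 2, 4, 9, 10, 11, 12, 7]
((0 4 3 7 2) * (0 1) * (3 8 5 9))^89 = (0 1 2 7 3 9 5 8 4)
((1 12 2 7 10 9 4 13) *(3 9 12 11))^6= (13)(2 10)(7 12)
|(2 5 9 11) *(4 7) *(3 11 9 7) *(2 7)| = 4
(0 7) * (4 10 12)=(0 7)(4 10 12)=[7, 1, 2, 3, 10, 5, 6, 0, 8, 9, 12, 11, 4]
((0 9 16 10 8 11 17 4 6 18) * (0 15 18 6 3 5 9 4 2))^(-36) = (18)(0 11 16 3 2 8 9 4 17 10 5)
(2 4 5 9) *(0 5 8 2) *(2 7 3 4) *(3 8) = (0 5 9)(3 4)(7 8) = [5, 1, 2, 4, 3, 9, 6, 8, 7, 0]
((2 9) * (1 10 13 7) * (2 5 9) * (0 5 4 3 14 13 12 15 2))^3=(0 4 13 10 2 9 14 1 15 5 3 7 12)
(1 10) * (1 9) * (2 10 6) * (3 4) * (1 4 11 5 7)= (1 6 2 10 9 4 3 11 5 7)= [0, 6, 10, 11, 3, 7, 2, 1, 8, 4, 9, 5]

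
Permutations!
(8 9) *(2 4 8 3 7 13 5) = (2 4 8 9 3 7 13 5) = [0, 1, 4, 7, 8, 2, 6, 13, 9, 3, 10, 11, 12, 5]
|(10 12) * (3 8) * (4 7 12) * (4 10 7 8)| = |(3 4 8)(7 12)| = 6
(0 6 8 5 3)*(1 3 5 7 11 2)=(0 6 8 7 11 2 1 3)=[6, 3, 1, 0, 4, 5, 8, 11, 7, 9, 10, 2]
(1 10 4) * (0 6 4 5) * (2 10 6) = [2, 6, 10, 3, 1, 0, 4, 7, 8, 9, 5] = (0 2 10 5)(1 6 4)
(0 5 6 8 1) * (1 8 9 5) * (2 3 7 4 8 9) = (0 1)(2 3 7 4 8 9 5 6) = [1, 0, 3, 7, 8, 6, 2, 4, 9, 5]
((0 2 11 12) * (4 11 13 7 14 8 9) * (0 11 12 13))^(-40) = (14)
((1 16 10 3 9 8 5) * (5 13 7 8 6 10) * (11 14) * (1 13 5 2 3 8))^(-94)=(1 6 7 9 13 3 5 2 8 16 10)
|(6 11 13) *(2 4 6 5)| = 6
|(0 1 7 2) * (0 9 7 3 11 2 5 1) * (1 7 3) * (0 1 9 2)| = 10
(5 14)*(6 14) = (5 6 14) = [0, 1, 2, 3, 4, 6, 14, 7, 8, 9, 10, 11, 12, 13, 5]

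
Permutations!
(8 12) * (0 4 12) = (0 4 12 8) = [4, 1, 2, 3, 12, 5, 6, 7, 0, 9, 10, 11, 8]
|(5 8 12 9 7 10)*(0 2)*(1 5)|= 14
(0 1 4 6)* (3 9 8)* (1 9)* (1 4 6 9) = (0 1 6)(3 4 9 8) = [1, 6, 2, 4, 9, 5, 0, 7, 3, 8]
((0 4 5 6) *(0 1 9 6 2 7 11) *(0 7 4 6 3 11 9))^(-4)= ((0 6 1)(2 4 5)(3 11 7 9))^(-4)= (11)(0 1 6)(2 5 4)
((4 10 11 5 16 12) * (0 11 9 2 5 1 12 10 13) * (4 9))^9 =(0 4 16 2 12 11 13 10 5 9 1)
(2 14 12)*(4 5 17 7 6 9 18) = (2 14 12)(4 5 17 7 6 9 18) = [0, 1, 14, 3, 5, 17, 9, 6, 8, 18, 10, 11, 2, 13, 12, 15, 16, 7, 4]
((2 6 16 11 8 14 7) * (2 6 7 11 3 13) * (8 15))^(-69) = ((2 7 6 16 3 13)(8 14 11 15))^(-69) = (2 16)(3 7)(6 13)(8 15 11 14)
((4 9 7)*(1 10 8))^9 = ((1 10 8)(4 9 7))^9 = (10)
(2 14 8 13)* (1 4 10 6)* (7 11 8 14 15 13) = (1 4 10 6)(2 15 13)(7 11 8) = [0, 4, 15, 3, 10, 5, 1, 11, 7, 9, 6, 8, 12, 2, 14, 13]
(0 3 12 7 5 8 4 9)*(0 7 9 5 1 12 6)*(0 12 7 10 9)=[3, 7, 2, 6, 5, 8, 12, 1, 4, 10, 9, 11, 0]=(0 3 6 12)(1 7)(4 5 8)(9 10)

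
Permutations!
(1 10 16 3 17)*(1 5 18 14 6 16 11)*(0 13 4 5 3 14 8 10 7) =[13, 7, 2, 17, 5, 18, 16, 0, 10, 9, 11, 1, 12, 4, 6, 15, 14, 3, 8] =(0 13 4 5 18 8 10 11 1 7)(3 17)(6 16 14)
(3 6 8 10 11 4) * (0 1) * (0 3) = (0 1 3 6 8 10 11 4) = [1, 3, 2, 6, 0, 5, 8, 7, 10, 9, 11, 4]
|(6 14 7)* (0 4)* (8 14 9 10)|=|(0 4)(6 9 10 8 14 7)|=6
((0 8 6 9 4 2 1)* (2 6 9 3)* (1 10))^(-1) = (0 1 10 2 3 6 4 9 8)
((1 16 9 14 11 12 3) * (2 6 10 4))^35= ((1 16 9 14 11 12 3)(2 6 10 4))^35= (16)(2 4 10 6)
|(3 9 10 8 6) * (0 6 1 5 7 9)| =|(0 6 3)(1 5 7 9 10 8)| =6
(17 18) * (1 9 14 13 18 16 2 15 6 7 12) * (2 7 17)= (1 9 14 13 18 2 15 6 17 16 7 12)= [0, 9, 15, 3, 4, 5, 17, 12, 8, 14, 10, 11, 1, 18, 13, 6, 7, 16, 2]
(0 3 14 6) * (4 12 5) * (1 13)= (0 3 14 6)(1 13)(4 12 5)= [3, 13, 2, 14, 12, 4, 0, 7, 8, 9, 10, 11, 5, 1, 6]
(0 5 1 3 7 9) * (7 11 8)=[5, 3, 2, 11, 4, 1, 6, 9, 7, 0, 10, 8]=(0 5 1 3 11 8 7 9)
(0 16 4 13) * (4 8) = (0 16 8 4 13) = [16, 1, 2, 3, 13, 5, 6, 7, 4, 9, 10, 11, 12, 0, 14, 15, 8]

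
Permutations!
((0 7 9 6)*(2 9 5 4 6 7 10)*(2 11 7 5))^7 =(0 4 9 7 10 6 5 2 11)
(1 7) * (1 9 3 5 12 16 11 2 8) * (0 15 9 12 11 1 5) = [15, 7, 8, 0, 4, 11, 6, 12, 5, 3, 10, 2, 16, 13, 14, 9, 1] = (0 15 9 3)(1 7 12 16)(2 8 5 11)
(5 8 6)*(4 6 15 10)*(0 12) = (0 12)(4 6 5 8 15 10) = [12, 1, 2, 3, 6, 8, 5, 7, 15, 9, 4, 11, 0, 13, 14, 10]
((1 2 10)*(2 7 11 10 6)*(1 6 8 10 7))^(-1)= ((2 8 10 6)(7 11))^(-1)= (2 6 10 8)(7 11)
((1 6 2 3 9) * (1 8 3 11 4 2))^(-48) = (11)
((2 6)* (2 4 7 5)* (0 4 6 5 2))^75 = ((0 4 7 2 5))^75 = (7)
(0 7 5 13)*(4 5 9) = [7, 1, 2, 3, 5, 13, 6, 9, 8, 4, 10, 11, 12, 0] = (0 7 9 4 5 13)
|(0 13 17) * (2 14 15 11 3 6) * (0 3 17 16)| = 21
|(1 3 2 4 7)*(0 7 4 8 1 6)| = 12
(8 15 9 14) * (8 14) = (8 15 9) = [0, 1, 2, 3, 4, 5, 6, 7, 15, 8, 10, 11, 12, 13, 14, 9]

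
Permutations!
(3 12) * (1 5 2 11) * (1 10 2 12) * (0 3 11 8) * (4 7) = [3, 5, 8, 1, 7, 12, 6, 4, 0, 9, 2, 10, 11] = (0 3 1 5 12 11 10 2 8)(4 7)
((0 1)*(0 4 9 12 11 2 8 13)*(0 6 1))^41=(1 2 4 8 9 13 12 6 11)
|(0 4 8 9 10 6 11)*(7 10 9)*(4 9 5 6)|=20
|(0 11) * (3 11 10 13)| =|(0 10 13 3 11)| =5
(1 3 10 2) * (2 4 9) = [0, 3, 1, 10, 9, 5, 6, 7, 8, 2, 4] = (1 3 10 4 9 2)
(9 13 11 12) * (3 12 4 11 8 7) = (3 12 9 13 8 7)(4 11) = [0, 1, 2, 12, 11, 5, 6, 3, 7, 13, 10, 4, 9, 8]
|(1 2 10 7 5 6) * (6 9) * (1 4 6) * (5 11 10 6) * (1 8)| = |(1 2 6 4 5 9 8)(7 11 10)| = 21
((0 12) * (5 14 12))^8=((0 5 14 12))^8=(14)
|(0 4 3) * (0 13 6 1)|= |(0 4 3 13 6 1)|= 6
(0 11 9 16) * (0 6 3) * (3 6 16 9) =(16)(0 11 3) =[11, 1, 2, 0, 4, 5, 6, 7, 8, 9, 10, 3, 12, 13, 14, 15, 16]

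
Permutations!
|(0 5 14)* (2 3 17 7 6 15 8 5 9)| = |(0 9 2 3 17 7 6 15 8 5 14)| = 11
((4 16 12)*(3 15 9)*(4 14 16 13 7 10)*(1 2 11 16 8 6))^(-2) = (1 8 12 11)(2 6 14 16)(3 15 9)(4 7)(10 13) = ((1 2 11 16 12 14 8 6)(3 15 9)(4 13 7 10))^(-2)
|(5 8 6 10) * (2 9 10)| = 6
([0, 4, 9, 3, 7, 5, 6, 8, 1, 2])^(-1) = (1 8 7 4)(2 9)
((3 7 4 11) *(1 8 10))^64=(11)(1 8 10)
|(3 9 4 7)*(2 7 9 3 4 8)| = 5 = |(2 7 4 9 8)|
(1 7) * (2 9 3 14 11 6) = (1 7)(2 9 3 14 11 6) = [0, 7, 9, 14, 4, 5, 2, 1, 8, 3, 10, 6, 12, 13, 11]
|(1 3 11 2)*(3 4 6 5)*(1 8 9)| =9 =|(1 4 6 5 3 11 2 8 9)|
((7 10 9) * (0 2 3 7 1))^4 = ((0 2 3 7 10 9 1))^4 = (0 10 2 9 3 1 7)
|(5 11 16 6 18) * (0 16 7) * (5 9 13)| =|(0 16 6 18 9 13 5 11 7)| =9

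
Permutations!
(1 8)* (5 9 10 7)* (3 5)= (1 8)(3 5 9 10 7)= [0, 8, 2, 5, 4, 9, 6, 3, 1, 10, 7]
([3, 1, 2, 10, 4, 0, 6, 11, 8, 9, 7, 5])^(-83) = [3, 1, 2, 10, 4, 0, 6, 11, 8, 9, 7, 5]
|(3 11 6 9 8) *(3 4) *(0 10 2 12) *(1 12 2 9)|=10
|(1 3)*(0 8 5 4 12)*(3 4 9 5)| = |(0 8 3 1 4 12)(5 9)| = 6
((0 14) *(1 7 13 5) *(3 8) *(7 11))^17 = ((0 14)(1 11 7 13 5)(3 8))^17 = (0 14)(1 7 5 11 13)(3 8)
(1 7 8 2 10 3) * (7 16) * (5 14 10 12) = (1 16 7 8 2 12 5 14 10 3) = [0, 16, 12, 1, 4, 14, 6, 8, 2, 9, 3, 11, 5, 13, 10, 15, 7]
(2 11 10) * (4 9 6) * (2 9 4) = [0, 1, 11, 3, 4, 5, 2, 7, 8, 6, 9, 10] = (2 11 10 9 6)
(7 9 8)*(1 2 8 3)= [0, 2, 8, 1, 4, 5, 6, 9, 7, 3]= (1 2 8 7 9 3)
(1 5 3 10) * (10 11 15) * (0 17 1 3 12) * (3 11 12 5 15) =(0 17 1 15 10 11 3 12) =[17, 15, 2, 12, 4, 5, 6, 7, 8, 9, 11, 3, 0, 13, 14, 10, 16, 1]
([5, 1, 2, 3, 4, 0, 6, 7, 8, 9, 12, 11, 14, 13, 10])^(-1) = (0 5)(10 14 12)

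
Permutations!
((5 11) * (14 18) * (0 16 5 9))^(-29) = (0 16 5 11 9)(14 18)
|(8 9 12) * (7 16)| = |(7 16)(8 9 12)| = 6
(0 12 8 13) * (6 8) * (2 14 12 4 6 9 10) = [4, 1, 14, 3, 6, 5, 8, 7, 13, 10, 2, 11, 9, 0, 12] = (0 4 6 8 13)(2 14 12 9 10)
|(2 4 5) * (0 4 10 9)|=6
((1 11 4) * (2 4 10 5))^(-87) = (1 5)(2 11)(4 10)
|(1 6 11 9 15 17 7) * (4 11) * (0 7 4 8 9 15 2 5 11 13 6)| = 30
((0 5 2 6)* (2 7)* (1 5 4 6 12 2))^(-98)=(12)(0 4 6)(1 5 7)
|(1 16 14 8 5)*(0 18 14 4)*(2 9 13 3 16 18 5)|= |(0 5 1 18 14 8 2 9 13 3 16 4)|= 12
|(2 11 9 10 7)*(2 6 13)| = |(2 11 9 10 7 6 13)| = 7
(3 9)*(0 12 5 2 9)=(0 12 5 2 9 3)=[12, 1, 9, 0, 4, 2, 6, 7, 8, 3, 10, 11, 5]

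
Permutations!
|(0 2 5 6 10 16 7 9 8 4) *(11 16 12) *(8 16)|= |(0 2 5 6 10 12 11 8 4)(7 9 16)|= 9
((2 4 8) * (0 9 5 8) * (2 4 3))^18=((0 9 5 8 4)(2 3))^18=(0 8 9 4 5)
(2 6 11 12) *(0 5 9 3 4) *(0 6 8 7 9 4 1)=(0 5 4 6 11 12 2 8 7 9 3 1)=[5, 0, 8, 1, 6, 4, 11, 9, 7, 3, 10, 12, 2]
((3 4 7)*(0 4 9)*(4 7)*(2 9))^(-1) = (0 9 2 3 7)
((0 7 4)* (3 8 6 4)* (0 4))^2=((0 7 3 8 6))^2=(0 3 6 7 8)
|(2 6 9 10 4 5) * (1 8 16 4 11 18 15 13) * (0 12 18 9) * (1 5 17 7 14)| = |(0 12 18 15 13 5 2 6)(1 8 16 4 17 7 14)(9 10 11)| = 168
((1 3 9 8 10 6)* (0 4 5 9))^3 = ((0 4 5 9 8 10 6 1 3))^3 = (0 9 6)(1 4 8)(3 5 10)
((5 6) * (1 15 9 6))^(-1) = ((1 15 9 6 5))^(-1) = (1 5 6 9 15)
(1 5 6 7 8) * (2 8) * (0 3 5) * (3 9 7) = (0 9 7 2 8 1)(3 5 6) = [9, 0, 8, 5, 4, 6, 3, 2, 1, 7]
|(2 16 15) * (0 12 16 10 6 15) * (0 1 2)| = |(0 12 16 1 2 10 6 15)| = 8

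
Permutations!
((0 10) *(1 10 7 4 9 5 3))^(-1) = (0 10 1 3 5 9 4 7)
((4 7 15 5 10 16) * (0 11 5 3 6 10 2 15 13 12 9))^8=((0 11 5 2 15 3 6 10 16 4 7 13 12 9))^8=(0 16 5 7 15 12 6)(2 13 3 9 10 11 4)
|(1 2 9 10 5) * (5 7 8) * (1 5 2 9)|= 6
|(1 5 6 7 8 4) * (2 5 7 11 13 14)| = |(1 7 8 4)(2 5 6 11 13 14)| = 12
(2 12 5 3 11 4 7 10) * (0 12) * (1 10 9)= (0 12 5 3 11 4 7 9 1 10 2)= [12, 10, 0, 11, 7, 3, 6, 9, 8, 1, 2, 4, 5]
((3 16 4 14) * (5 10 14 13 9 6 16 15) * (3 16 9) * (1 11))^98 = ((1 11)(3 15 5 10 14 16 4 13)(6 9))^98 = (3 5 14 4)(10 16 13 15)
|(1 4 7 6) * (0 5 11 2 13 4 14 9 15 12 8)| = 14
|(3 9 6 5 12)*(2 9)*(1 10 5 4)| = 9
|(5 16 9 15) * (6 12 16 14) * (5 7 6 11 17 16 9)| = 5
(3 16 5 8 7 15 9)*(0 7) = (0 7 15 9 3 16 5 8) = [7, 1, 2, 16, 4, 8, 6, 15, 0, 3, 10, 11, 12, 13, 14, 9, 5]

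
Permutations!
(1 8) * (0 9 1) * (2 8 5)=[9, 5, 8, 3, 4, 2, 6, 7, 0, 1]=(0 9 1 5 2 8)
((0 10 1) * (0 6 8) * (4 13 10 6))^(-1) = (0 8 6)(1 10 13 4)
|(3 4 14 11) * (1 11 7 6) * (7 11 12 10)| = 20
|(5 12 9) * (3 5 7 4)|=6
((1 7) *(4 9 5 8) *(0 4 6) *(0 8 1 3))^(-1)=((0 4 9 5 1 7 3)(6 8))^(-1)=(0 3 7 1 5 9 4)(6 8)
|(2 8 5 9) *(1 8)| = 5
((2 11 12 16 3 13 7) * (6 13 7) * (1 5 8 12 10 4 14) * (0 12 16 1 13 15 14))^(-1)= ((0 12 1 5 8 16 3 7 2 11 10 4)(6 15 14 13))^(-1)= (0 4 10 11 2 7 3 16 8 5 1 12)(6 13 14 15)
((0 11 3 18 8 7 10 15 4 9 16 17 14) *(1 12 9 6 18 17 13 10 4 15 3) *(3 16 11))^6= (0 17)(1 9)(3 14)(4 6 18 8 7)(11 12)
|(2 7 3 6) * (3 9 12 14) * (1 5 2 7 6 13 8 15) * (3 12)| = |(1 5 2 6 7 9 3 13 8 15)(12 14)| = 10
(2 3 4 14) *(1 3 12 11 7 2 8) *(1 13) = [0, 3, 12, 4, 14, 5, 6, 2, 13, 9, 10, 7, 11, 1, 8] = (1 3 4 14 8 13)(2 12 11 7)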